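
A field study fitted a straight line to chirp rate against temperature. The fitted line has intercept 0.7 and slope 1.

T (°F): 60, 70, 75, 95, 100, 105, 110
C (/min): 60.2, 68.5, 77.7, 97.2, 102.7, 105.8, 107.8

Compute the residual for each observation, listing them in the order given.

T=60: Ĉ = 0.7 + 60 = 60.7; r = 60.2 − 60.7 = -0.5
T=70: Ĉ = 0.7 + 70 = 70.7; r = 68.5 − 70.7 = -2.2
T=75: Ĉ = 0.7 + 75 = 75.7; r = 77.7 − 75.7 = 2
T=95: Ĉ = 0.7 + 95 = 95.7; r = 97.2 − 95.7 = 1.5
T=100: Ĉ = 0.7 + 100 = 100.7; r = 102.7 − 100.7 = 2
T=105: Ĉ = 0.7 + 105 = 105.7; r = 105.8 − 105.7 = 0.1
T=110: Ĉ = 0.7 + 110 = 110.7; r = 107.8 − 110.7 = -2.9

-0.5, -2.2, 2, 1.5, 2, 0.1, -2.9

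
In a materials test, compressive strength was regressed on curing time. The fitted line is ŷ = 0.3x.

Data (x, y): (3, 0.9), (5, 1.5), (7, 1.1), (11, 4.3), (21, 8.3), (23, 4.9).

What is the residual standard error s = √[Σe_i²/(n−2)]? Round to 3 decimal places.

s = 1.581

x=3: ŷ = 0.3·3 = 0.9; e = 0.9 − 0.9 = 0
x=5: ŷ = 0.3·5 = 1.5; e = 1.5 − 1.5 = 0
x=7: ŷ = 0.3·7 = 2.1; e = 1.1 − 2.1 = -1
x=11: ŷ = 0.3·11 = 3.3; e = 4.3 − 3.3 = 1
x=21: ŷ = 0.3·21 = 6.3; e = 8.3 − 6.3 = 2
x=23: ŷ = 0.3·23 = 6.9; e = 4.9 − 6.9 = -2
SSE = 0 + 0 + 1 + 1 + 4 + 4 = 10
s = √(10/4) = √2.5 ≈ 1.581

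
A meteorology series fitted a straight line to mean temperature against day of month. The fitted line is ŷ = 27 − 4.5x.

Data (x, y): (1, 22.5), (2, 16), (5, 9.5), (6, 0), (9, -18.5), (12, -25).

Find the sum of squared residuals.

SSE = 58

x=1: ŷ = 27 − 4.5·1 = 22.5; r = 22.5 − 22.5 = 0
x=2: ŷ = 27 − 4.5·2 = 18; r = 16 − 18 = -2
x=5: ŷ = 27 − 4.5·5 = 4.5; r = 9.5 − 4.5 = 5
x=6: ŷ = 27 − 4.5·6 = 0; r = 0 − 0 = 0
x=9: ŷ = 27 − 4.5·9 = -13.5; r = -18.5 − (-13.5) = -5
x=12: ŷ = 27 − 4.5·12 = -27; r = -25 − (-27) = 2
SSE = 0 + 4 + 25 + 0 + 25 + 4 = 58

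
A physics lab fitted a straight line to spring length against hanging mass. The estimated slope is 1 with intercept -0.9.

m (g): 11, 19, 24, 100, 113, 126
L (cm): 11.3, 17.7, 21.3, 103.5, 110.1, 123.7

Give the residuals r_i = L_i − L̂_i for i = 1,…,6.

1.2, -0.4, -1.8, 4.4, -2, -1.4

m=11: L̂ = -0.9 + 11 = 10.1; r = 11.3 − 10.1 = 1.2
m=19: L̂ = -0.9 + 19 = 18.1; r = 17.7 − 18.1 = -0.4
m=24: L̂ = -0.9 + 24 = 23.1; r = 21.3 − 23.1 = -1.8
m=100: L̂ = -0.9 + 100 = 99.1; r = 103.5 − 99.1 = 4.4
m=113: L̂ = -0.9 + 113 = 112.1; r = 110.1 − 112.1 = -2
m=126: L̂ = -0.9 + 126 = 125.1; r = 123.7 − 125.1 = -1.4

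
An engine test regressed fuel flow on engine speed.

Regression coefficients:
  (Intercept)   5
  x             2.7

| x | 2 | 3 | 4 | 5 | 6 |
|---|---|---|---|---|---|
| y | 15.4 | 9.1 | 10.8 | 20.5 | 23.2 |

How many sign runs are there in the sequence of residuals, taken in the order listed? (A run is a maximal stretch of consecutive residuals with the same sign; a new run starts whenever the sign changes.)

x=2: ŷ = 5 + 2.7·2 = 10.4; e = 15.4 − 10.4 = 5
x=3: ŷ = 5 + 2.7·3 = 13.1; e = 9.1 − 13.1 = -4
x=4: ŷ = 5 + 2.7·4 = 15.8; e = 10.8 − 15.8 = -5
x=5: ŷ = 5 + 2.7·5 = 18.5; e = 20.5 − 18.5 = 2
x=6: ŷ = 5 + 2.7·6 = 21.2; e = 23.2 − 21.2 = 2
Signs: + − − + +
Runs: +×1, −×2, +×2 → 3

3 runs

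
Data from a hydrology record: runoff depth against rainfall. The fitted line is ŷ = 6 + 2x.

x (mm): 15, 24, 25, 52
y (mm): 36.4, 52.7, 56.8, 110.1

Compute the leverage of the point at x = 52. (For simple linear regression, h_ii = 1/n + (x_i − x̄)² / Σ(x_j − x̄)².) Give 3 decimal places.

x̄ = (15 + 24 + 25 + 52)/4 = 29
Σ(x − x̄)² = 196 + 25 + 16 + 529 = 766
h = 1/4 + (23)²/766 = 0.25 + 0.690601 = 0.941

h = 0.941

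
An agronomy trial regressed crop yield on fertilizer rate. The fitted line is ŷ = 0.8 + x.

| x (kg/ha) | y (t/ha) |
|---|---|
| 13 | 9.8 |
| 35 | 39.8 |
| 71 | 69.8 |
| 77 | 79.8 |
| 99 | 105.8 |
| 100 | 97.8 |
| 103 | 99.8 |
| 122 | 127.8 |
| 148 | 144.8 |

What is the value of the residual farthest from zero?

r = 6

x=13: ŷ = 0.8 + 13 = 13.8; r = 9.8 − 13.8 = -4
x=35: ŷ = 0.8 + 35 = 35.8; r = 39.8 − 35.8 = 4
x=71: ŷ = 0.8 + 71 = 71.8; r = 69.8 − 71.8 = -2
x=77: ŷ = 0.8 + 77 = 77.8; r = 79.8 − 77.8 = 2
x=99: ŷ = 0.8 + 99 = 99.8; r = 105.8 − 99.8 = 6
x=100: ŷ = 0.8 + 100 = 100.8; r = 97.8 − 100.8 = -3
x=103: ŷ = 0.8 + 103 = 103.8; r = 99.8 − 103.8 = -4
x=122: ŷ = 0.8 + 122 = 122.8; r = 127.8 − 122.8 = 5
x=148: ŷ = 0.8 + 148 = 148.8; r = 144.8 − 148.8 = -4
Largest |r| is 6 at x = 99, residual 6.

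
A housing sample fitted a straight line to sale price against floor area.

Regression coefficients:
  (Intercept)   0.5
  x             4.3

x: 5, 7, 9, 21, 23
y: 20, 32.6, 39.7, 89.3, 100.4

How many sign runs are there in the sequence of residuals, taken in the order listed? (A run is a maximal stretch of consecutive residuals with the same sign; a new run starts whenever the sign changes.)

x=5: ŷ = 0.5 + 4.3·5 = 22; e = 20 − 22 = -2
x=7: ŷ = 0.5 + 4.3·7 = 30.6; e = 32.6 − 30.6 = 2
x=9: ŷ = 0.5 + 4.3·9 = 39.2; e = 39.7 − 39.2 = 0.5
x=21: ŷ = 0.5 + 4.3·21 = 90.8; e = 89.3 − 90.8 = -1.5
x=23: ŷ = 0.5 + 4.3·23 = 99.4; e = 100.4 − 99.4 = 1
Signs: − + + − +
Runs: −×1, +×2, −×1, +×1 → 4

4 runs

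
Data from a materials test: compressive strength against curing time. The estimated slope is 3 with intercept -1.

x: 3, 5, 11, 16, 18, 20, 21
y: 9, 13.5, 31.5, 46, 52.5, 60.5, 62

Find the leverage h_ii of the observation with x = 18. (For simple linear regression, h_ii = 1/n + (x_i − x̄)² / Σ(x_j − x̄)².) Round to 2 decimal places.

x̄ = (3 + 5 + 11 + 16 + 18 + 20 + 21)/7 = 13.4286
Σ(x − x̄)² = 108.755 + 71.0408 + 5.89796 + 6.61224 + 20.898 + 43.1837 + 57.3265 = 313.714
h = 1/7 + (4.57143)²/313.714 = 0.142857 + 0.0666146 = 0.21

h = 0.21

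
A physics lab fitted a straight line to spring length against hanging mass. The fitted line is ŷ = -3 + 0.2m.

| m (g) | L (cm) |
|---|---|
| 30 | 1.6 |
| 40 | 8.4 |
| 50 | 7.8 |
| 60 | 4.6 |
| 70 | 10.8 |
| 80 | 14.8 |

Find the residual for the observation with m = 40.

e = 3.4

ŷ = -3 + 0.2·40 = 5
e = 8.4 − 5 = 3.4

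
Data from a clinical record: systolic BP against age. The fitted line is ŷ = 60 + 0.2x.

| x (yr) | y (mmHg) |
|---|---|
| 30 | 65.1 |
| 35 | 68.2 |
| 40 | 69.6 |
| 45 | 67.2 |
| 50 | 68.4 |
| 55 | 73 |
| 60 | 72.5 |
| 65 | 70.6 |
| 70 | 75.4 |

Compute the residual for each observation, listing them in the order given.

x=30: ŷ = 60 + 0.2·30 = 66; r = 65.1 − 66 = -0.9
x=35: ŷ = 60 + 0.2·35 = 67; r = 68.2 − 67 = 1.2
x=40: ŷ = 60 + 0.2·40 = 68; r = 69.6 − 68 = 1.6
x=45: ŷ = 60 + 0.2·45 = 69; r = 67.2 − 69 = -1.8
x=50: ŷ = 60 + 0.2·50 = 70; r = 68.4 − 70 = -1.6
x=55: ŷ = 60 + 0.2·55 = 71; r = 73 − 71 = 2
x=60: ŷ = 60 + 0.2·60 = 72; r = 72.5 − 72 = 0.5
x=65: ŷ = 60 + 0.2·65 = 73; r = 70.6 − 73 = -2.4
x=70: ŷ = 60 + 0.2·70 = 74; r = 75.4 − 74 = 1.4

-0.9, 1.2, 1.6, -1.8, -1.6, 2, 0.5, -2.4, 1.4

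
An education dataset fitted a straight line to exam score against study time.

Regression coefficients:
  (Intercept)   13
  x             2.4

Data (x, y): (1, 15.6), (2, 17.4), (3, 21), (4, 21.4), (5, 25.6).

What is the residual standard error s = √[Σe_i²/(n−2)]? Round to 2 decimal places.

s = 0.94

x=1: ŷ = 13 + 2.4·1 = 15.4; e = 15.6 − 15.4 = 0.2
x=2: ŷ = 13 + 2.4·2 = 17.8; e = 17.4 − 17.8 = -0.4
x=3: ŷ = 13 + 2.4·3 = 20.2; e = 21 − 20.2 = 0.8
x=4: ŷ = 13 + 2.4·4 = 22.6; e = 21.4 − 22.6 = -1.2
x=5: ŷ = 13 + 2.4·5 = 25; e = 25.6 − 25 = 0.6
SSE = 0.04 + 0.16 + 0.64 + 1.44 + 0.36 = 2.64
s = √(2.64/3) = √0.88 ≈ 0.94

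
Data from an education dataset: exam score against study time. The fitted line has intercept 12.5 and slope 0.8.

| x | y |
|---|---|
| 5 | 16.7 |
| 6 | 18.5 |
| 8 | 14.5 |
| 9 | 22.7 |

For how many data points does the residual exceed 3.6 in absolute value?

x=5: ŷ = 12.5 + 0.8·5 = 16.5; r = 16.7 − 16.5 = 0.2
x=6: ŷ = 12.5 + 0.8·6 = 17.3; r = 18.5 − 17.3 = 1.2
x=8: ŷ = 12.5 + 0.8·8 = 18.9; r = 14.5 − 18.9 = -4.4
x=9: ŷ = 12.5 + 0.8·9 = 19.7; r = 22.7 − 19.7 = 3
|r| > 3.6: x=8 (|r|=4.4) → 1

1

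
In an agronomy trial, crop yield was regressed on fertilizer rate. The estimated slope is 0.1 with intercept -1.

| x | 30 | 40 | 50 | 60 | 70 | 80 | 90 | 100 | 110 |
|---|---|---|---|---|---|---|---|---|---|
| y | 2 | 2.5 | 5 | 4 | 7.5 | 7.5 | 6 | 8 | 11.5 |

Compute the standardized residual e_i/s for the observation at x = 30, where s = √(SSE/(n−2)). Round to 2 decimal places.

0.00

x=30: ŷ = -1 + 0.1·30 = 2; e = 2 − 2 = 0
x=40: ŷ = -1 + 0.1·40 = 3; e = 2.5 − 3 = -0.5
x=50: ŷ = -1 + 0.1·50 = 4; e = 5 − 4 = 1
x=60: ŷ = -1 + 0.1·60 = 5; e = 4 − 5 = -1
x=70: ŷ = -1 + 0.1·70 = 6; e = 7.5 − 6 = 1.5
x=80: ŷ = -1 + 0.1·80 = 7; e = 7.5 − 7 = 0.5
x=90: ŷ = -1 + 0.1·90 = 8; e = 6 − 8 = -2
x=100: ŷ = -1 + 0.1·100 = 9; e = 8 − 9 = -1
x=110: ŷ = -1 + 0.1·110 = 10; e = 11.5 − 10 = 1.5
SSE = 0 + 0.25 + 1 + 1 + 2.25 + 0.25 + 4 + 1 + 2.25 = 12
s = √(12/7) = 1.30931
e/s = 0 / 1.30931 = 0.00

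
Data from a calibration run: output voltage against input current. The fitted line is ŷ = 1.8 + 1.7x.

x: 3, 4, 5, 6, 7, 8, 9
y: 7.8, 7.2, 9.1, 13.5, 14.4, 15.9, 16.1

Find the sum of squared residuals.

SSE = 8.2

x=3: ŷ = 1.8 + 1.7·3 = 6.9; r = 7.8 − 6.9 = 0.9
x=4: ŷ = 1.8 + 1.7·4 = 8.6; r = 7.2 − 8.6 = -1.4
x=5: ŷ = 1.8 + 1.7·5 = 10.3; r = 9.1 − 10.3 = -1.2
x=6: ŷ = 1.8 + 1.7·6 = 12; r = 13.5 − 12 = 1.5
x=7: ŷ = 1.8 + 1.7·7 = 13.7; r = 14.4 − 13.7 = 0.7
x=8: ŷ = 1.8 + 1.7·8 = 15.4; r = 15.9 − 15.4 = 0.5
x=9: ŷ = 1.8 + 1.7·9 = 17.1; r = 16.1 − 17.1 = -1
SSE = 0.81 + 1.96 + 1.44 + 2.25 + 0.49 + 0.25 + 1 = 8.2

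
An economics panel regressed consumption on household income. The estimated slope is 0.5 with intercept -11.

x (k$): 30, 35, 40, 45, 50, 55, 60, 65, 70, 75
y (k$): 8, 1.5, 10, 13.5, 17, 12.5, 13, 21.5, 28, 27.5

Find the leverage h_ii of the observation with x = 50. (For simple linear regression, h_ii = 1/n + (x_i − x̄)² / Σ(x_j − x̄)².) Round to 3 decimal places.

x̄ = (30 + 35 + 40 + 45 + 50 + 55 + 60 + 65 + 70 + 75)/10 = 52.5
Σ(x − x̄)² = 506.25 + 306.25 + 156.25 + 56.25 + 6.25 + 6.25 + 56.25 + 156.25 + 306.25 + 506.25 = 2062.5
h = 1/10 + (-2.5)²/2062.5 = 0.1 + 0.0030303 = 0.103

h = 0.103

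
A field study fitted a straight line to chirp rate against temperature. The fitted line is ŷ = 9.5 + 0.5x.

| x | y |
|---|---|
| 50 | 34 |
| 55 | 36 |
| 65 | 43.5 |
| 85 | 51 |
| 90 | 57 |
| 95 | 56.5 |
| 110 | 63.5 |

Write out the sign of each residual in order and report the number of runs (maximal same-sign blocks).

x=50: ŷ = 9.5 + 0.5·50 = 34.5; e = 34 − 34.5 = -0.5
x=55: ŷ = 9.5 + 0.5·55 = 37; e = 36 − 37 = -1
x=65: ŷ = 9.5 + 0.5·65 = 42; e = 43.5 − 42 = 1.5
x=85: ŷ = 9.5 + 0.5·85 = 52; e = 51 − 52 = -1
x=90: ŷ = 9.5 + 0.5·90 = 54.5; e = 57 − 54.5 = 2.5
x=95: ŷ = 9.5 + 0.5·95 = 57; e = 56.5 − 57 = -0.5
x=110: ŷ = 9.5 + 0.5·110 = 64.5; e = 63.5 − 64.5 = -1
Signs: − − + − + − −
Runs: −×2, +×1, −×1, +×1, −×2 → 5

5 runs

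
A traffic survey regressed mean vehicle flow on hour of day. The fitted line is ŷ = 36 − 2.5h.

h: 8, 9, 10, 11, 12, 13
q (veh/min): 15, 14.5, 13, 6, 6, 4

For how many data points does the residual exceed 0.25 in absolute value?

5

h=8: ŷ = 36 − 2.5·8 = 16; e = 15 − 16 = -1
h=9: ŷ = 36 − 2.5·9 = 13.5; e = 14.5 − 13.5 = 1
h=10: ŷ = 36 − 2.5·10 = 11; e = 13 − 11 = 2
h=11: ŷ = 36 − 2.5·11 = 8.5; e = 6 − 8.5 = -2.5
h=12: ŷ = 36 − 2.5·12 = 6; e = 6 − 6 = 0
h=13: ŷ = 36 − 2.5·13 = 3.5; e = 4 − 3.5 = 0.5
|e| > 0.25: h=8 (|e|=1), h=9 (|e|=1), h=10 (|e|=2), h=11 (|e|=2.5), h=13 (|e|=0.5) → 5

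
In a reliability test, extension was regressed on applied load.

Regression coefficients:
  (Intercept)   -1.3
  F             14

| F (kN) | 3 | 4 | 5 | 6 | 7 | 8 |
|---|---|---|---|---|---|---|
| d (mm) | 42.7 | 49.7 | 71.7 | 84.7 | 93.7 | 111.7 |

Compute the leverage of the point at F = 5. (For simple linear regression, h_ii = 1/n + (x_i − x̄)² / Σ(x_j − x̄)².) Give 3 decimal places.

F̄ = (3 + 4 + 5 + 6 + 7 + 8)/6 = 5.5
Σ(F − F̄)² = 6.25 + 2.25 + 0.25 + 0.25 + 2.25 + 6.25 = 17.5
h = 1/6 + (-0.5)²/17.5 = 0.166667 + 0.0142857 = 0.181

h = 0.181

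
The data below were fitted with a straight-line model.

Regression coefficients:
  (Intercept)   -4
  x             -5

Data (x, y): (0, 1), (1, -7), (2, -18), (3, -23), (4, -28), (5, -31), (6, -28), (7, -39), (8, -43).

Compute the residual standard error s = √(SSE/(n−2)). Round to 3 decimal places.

s = 4.106

x=0: ŷ = -4 − 5·0 = -4; r = 1 − (-4) = 5
x=1: ŷ = -4 − 5·1 = -9; r = -7 − (-9) = 2
x=2: ŷ = -4 − 5·2 = -14; r = -18 − (-14) = -4
x=3: ŷ = -4 − 5·3 = -19; r = -23 − (-19) = -4
x=4: ŷ = -4 − 5·4 = -24; r = -28 − (-24) = -4
x=5: ŷ = -4 − 5·5 = -29; r = -31 − (-29) = -2
x=6: ŷ = -4 − 5·6 = -34; r = -28 − (-34) = 6
x=7: ŷ = -4 − 5·7 = -39; r = -39 − (-39) = 0
x=8: ŷ = -4 − 5·8 = -44; r = -43 − (-44) = 1
SSE = 25 + 4 + 16 + 16 + 16 + 4 + 36 + 0 + 1 = 118
s = √(118/7) = √16.8571 ≈ 4.106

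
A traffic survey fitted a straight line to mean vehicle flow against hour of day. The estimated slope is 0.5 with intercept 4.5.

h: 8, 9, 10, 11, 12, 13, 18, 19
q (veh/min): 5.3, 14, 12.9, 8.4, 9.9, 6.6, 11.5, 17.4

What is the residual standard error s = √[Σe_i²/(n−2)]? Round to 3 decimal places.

s = 3.756

h=8: q̂ = 4.5 + 0.5·8 = 8.5; e = 5.3 − 8.5 = -3.2
h=9: q̂ = 4.5 + 0.5·9 = 9; e = 14 − 9 = 5
h=10: q̂ = 4.5 + 0.5·10 = 9.5; e = 12.9 − 9.5 = 3.4
h=11: q̂ = 4.5 + 0.5·11 = 10; e = 8.4 − 10 = -1.6
h=12: q̂ = 4.5 + 0.5·12 = 10.5; e = 9.9 − 10.5 = -0.6
h=13: q̂ = 4.5 + 0.5·13 = 11; e = 6.6 − 11 = -4.4
h=18: q̂ = 4.5 + 0.5·18 = 13.5; e = 11.5 − 13.5 = -2
h=19: q̂ = 4.5 + 0.5·19 = 14; e = 17.4 − 14 = 3.4
SSE = 10.24 + 25 + 11.56 + 2.56 + 0.36 + 19.36 + 4 + 11.56 = 84.64
s = √(84.64/6) = √14.1067 ≈ 3.756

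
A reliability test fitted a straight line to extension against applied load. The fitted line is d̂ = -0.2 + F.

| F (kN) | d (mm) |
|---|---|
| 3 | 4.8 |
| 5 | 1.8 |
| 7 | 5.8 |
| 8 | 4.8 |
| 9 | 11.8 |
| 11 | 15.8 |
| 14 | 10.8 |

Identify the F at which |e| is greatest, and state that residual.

F=3: d̂ = -0.2 + 3 = 2.8; e = 4.8 − 2.8 = 2
F=5: d̂ = -0.2 + 5 = 4.8; e = 1.8 − 4.8 = -3
F=7: d̂ = -0.2 + 7 = 6.8; e = 5.8 − 6.8 = -1
F=8: d̂ = -0.2 + 8 = 7.8; e = 4.8 − 7.8 = -3
F=9: d̂ = -0.2 + 9 = 8.8; e = 11.8 − 8.8 = 3
F=11: d̂ = -0.2 + 11 = 10.8; e = 15.8 − 10.8 = 5
F=14: d̂ = -0.2 + 14 = 13.8; e = 10.8 − 13.8 = -3
Largest |e| is 5 at F = 11, residual 5.

F = 11, e = 5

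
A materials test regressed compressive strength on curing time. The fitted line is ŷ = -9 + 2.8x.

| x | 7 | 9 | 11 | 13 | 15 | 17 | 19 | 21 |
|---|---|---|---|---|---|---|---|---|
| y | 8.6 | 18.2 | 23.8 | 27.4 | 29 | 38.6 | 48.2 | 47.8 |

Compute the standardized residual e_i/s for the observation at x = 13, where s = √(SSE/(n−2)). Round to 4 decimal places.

x=7: ŷ = -9 + 2.8·7 = 10.6; e = 8.6 − 10.6 = -2
x=9: ŷ = -9 + 2.8·9 = 16.2; e = 18.2 − 16.2 = 2
x=11: ŷ = -9 + 2.8·11 = 21.8; e = 23.8 − 21.8 = 2
x=13: ŷ = -9 + 2.8·13 = 27.4; e = 27.4 − 27.4 = 0
x=15: ŷ = -9 + 2.8·15 = 33; e = 29 − 33 = -4
x=17: ŷ = -9 + 2.8·17 = 38.6; e = 38.6 − 38.6 = 0
x=19: ŷ = -9 + 2.8·19 = 44.2; e = 48.2 − 44.2 = 4
x=21: ŷ = -9 + 2.8·21 = 49.8; e = 47.8 − 49.8 = -2
SSE = 4 + 4 + 4 + 0 + 16 + 0 + 16 + 4 = 48
s = √(48/6) = 2.82843
e/s = 0 / 2.82843 = 0.0000

0.0000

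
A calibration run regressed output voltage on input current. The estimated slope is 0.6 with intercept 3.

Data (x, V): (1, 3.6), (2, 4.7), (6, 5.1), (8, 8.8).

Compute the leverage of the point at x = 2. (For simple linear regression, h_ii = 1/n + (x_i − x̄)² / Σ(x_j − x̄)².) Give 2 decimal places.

x̄ = (1 + 2 + 6 + 8)/4 = 4.25
Σ(x − x̄)² = 10.5625 + 5.0625 + 3.0625 + 14.0625 = 32.75
h = 1/4 + (-2.25)²/32.75 = 0.25 + 0.15458 = 0.40

h = 0.40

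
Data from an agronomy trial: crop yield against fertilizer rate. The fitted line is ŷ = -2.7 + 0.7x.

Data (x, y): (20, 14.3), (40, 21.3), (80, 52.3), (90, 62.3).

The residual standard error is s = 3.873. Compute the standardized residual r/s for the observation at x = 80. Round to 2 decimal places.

-0.26

ŷ = -2.7 + 0.7·80 = 53.3
r = 52.3 − 53.3 = -1
r/s = -1 / 3.873 = -0.26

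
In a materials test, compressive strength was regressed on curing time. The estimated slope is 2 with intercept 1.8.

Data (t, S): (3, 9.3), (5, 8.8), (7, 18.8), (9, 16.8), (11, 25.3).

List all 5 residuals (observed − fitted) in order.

t=3: Ŝ = 1.8 + 2·3 = 7.8; e = 9.3 − 7.8 = 1.5
t=5: Ŝ = 1.8 + 2·5 = 11.8; e = 8.8 − 11.8 = -3
t=7: Ŝ = 1.8 + 2·7 = 15.8; e = 18.8 − 15.8 = 3
t=9: Ŝ = 1.8 + 2·9 = 19.8; e = 16.8 − 19.8 = -3
t=11: Ŝ = 1.8 + 2·11 = 23.8; e = 25.3 − 23.8 = 1.5

1.5, -3, 3, -3, 1.5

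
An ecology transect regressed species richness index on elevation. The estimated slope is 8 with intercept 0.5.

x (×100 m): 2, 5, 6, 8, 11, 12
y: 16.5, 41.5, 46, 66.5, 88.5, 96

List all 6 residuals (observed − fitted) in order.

x=2: ŷ = 0.5 + 8·2 = 16.5; r = 16.5 − 16.5 = 0
x=5: ŷ = 0.5 + 8·5 = 40.5; r = 41.5 − 40.5 = 1
x=6: ŷ = 0.5 + 8·6 = 48.5; r = 46 − 48.5 = -2.5
x=8: ŷ = 0.5 + 8·8 = 64.5; r = 66.5 − 64.5 = 2
x=11: ŷ = 0.5 + 8·11 = 88.5; r = 88.5 − 88.5 = 0
x=12: ŷ = 0.5 + 8·12 = 96.5; r = 96 − 96.5 = -0.5

0, 1, -2.5, 2, 0, -0.5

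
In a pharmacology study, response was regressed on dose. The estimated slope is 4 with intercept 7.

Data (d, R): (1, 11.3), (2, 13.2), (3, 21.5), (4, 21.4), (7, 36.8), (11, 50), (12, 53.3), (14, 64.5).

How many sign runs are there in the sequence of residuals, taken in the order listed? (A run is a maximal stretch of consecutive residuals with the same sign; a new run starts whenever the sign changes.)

7 runs

d=1: R̂ = 7 + 4·1 = 11; e = 11.3 − 11 = 0.3
d=2: R̂ = 7 + 4·2 = 15; e = 13.2 − 15 = -1.8
d=3: R̂ = 7 + 4·3 = 19; e = 21.5 − 19 = 2.5
d=4: R̂ = 7 + 4·4 = 23; e = 21.4 − 23 = -1.6
d=7: R̂ = 7 + 4·7 = 35; e = 36.8 − 35 = 1.8
d=11: R̂ = 7 + 4·11 = 51; e = 50 − 51 = -1
d=12: R̂ = 7 + 4·12 = 55; e = 53.3 − 55 = -1.7
d=14: R̂ = 7 + 4·14 = 63; e = 64.5 − 63 = 1.5
Signs: + − + − + − − +
Runs: +×1, −×1, +×1, −×1, +×1, −×2, +×1 → 7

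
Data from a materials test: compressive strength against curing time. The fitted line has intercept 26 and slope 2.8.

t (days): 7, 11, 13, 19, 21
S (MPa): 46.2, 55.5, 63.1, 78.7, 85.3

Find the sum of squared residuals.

t=7: Ŝ = 26 + 2.8·7 = 45.6; r = 46.2 − 45.6 = 0.6
t=11: Ŝ = 26 + 2.8·11 = 56.8; r = 55.5 − 56.8 = -1.3
t=13: Ŝ = 26 + 2.8·13 = 62.4; r = 63.1 − 62.4 = 0.7
t=19: Ŝ = 26 + 2.8·19 = 79.2; r = 78.7 − 79.2 = -0.5
t=21: Ŝ = 26 + 2.8·21 = 84.8; r = 85.3 − 84.8 = 0.5
SSE = 0.36 + 1.69 + 0.49 + 0.25 + 0.25 = 3.04

SSE = 3.04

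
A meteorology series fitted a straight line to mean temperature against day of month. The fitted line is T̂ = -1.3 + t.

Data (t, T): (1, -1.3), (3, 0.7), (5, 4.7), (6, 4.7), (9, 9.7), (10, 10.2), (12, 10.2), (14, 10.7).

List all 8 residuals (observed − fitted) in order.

-1, -1, 1, 0, 2, 1.5, -0.5, -2

t=1: T̂ = -1.3 + 1 = -0.3; e = -1.3 − (-0.3) = -1
t=3: T̂ = -1.3 + 3 = 1.7; e = 0.7 − 1.7 = -1
t=5: T̂ = -1.3 + 5 = 3.7; e = 4.7 − 3.7 = 1
t=6: T̂ = -1.3 + 6 = 4.7; e = 4.7 − 4.7 = 0
t=9: T̂ = -1.3 + 9 = 7.7; e = 9.7 − 7.7 = 2
t=10: T̂ = -1.3 + 10 = 8.7; e = 10.2 − 8.7 = 1.5
t=12: T̂ = -1.3 + 12 = 10.7; e = 10.2 − 10.7 = -0.5
t=14: T̂ = -1.3 + 14 = 12.7; e = 10.7 − 12.7 = -2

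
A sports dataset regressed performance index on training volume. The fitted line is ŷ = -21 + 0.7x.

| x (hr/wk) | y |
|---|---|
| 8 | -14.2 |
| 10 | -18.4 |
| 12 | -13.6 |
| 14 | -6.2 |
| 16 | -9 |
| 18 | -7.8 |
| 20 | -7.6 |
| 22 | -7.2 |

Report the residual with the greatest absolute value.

x=8: ŷ = -21 + 0.7·8 = -15.4; r = -14.2 − (-15.4) = 1.2
x=10: ŷ = -21 + 0.7·10 = -14; r = -18.4 − (-14) = -4.4
x=12: ŷ = -21 + 0.7·12 = -12.6; r = -13.6 − (-12.6) = -1
x=14: ŷ = -21 + 0.7·14 = -11.2; r = -6.2 − (-11.2) = 5
x=16: ŷ = -21 + 0.7·16 = -9.8; r = -9 − (-9.8) = 0.8
x=18: ŷ = -21 + 0.7·18 = -8.4; r = -7.8 − (-8.4) = 0.6
x=20: ŷ = -21 + 0.7·20 = -7; r = -7.6 − (-7) = -0.6
x=22: ŷ = -21 + 0.7·22 = -5.6; r = -7.2 − (-5.6) = -1.6
Largest |r| is 5 at x = 14, residual 5.

r = 5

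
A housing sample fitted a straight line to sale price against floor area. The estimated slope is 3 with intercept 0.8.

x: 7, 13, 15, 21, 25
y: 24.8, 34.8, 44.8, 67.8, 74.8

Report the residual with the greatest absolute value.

x=7: ŷ = 0.8 + 3·7 = 21.8; r = 24.8 − 21.8 = 3
x=13: ŷ = 0.8 + 3·13 = 39.8; r = 34.8 − 39.8 = -5
x=15: ŷ = 0.8 + 3·15 = 45.8; r = 44.8 − 45.8 = -1
x=21: ŷ = 0.8 + 3·21 = 63.8; r = 67.8 − 63.8 = 4
x=25: ŷ = 0.8 + 3·25 = 75.8; r = 74.8 − 75.8 = -1
Largest |r| is 5 at x = 13, residual -5.

r = -5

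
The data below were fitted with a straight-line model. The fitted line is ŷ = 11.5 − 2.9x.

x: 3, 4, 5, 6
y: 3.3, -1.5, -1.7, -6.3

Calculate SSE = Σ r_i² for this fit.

x=3: ŷ = 11.5 − 2.9·3 = 2.8; r = 3.3 − 2.8 = 0.5
x=4: ŷ = 11.5 − 2.9·4 = -0.1; r = -1.5 − (-0.1) = -1.4
x=5: ŷ = 11.5 − 2.9·5 = -3; r = -1.7 − (-3) = 1.3
x=6: ŷ = 11.5 − 2.9·6 = -5.9; r = -6.3 − (-5.9) = -0.4
SSE = 0.25 + 1.96 + 1.69 + 0.16 = 4.06

SSE = 4.06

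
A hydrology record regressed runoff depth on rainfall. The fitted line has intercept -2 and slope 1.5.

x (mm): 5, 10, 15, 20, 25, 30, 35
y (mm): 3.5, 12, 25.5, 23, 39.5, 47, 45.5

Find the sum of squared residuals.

SSE = 112

x=5: ŷ = -2 + 1.5·5 = 5.5; r = 3.5 − 5.5 = -2
x=10: ŷ = -2 + 1.5·10 = 13; r = 12 − 13 = -1
x=15: ŷ = -2 + 1.5·15 = 20.5; r = 25.5 − 20.5 = 5
x=20: ŷ = -2 + 1.5·20 = 28; r = 23 − 28 = -5
x=25: ŷ = -2 + 1.5·25 = 35.5; r = 39.5 − 35.5 = 4
x=30: ŷ = -2 + 1.5·30 = 43; r = 47 − 43 = 4
x=35: ŷ = -2 + 1.5·35 = 50.5; r = 45.5 − 50.5 = -5
SSE = 4 + 1 + 25 + 25 + 16 + 16 + 25 = 112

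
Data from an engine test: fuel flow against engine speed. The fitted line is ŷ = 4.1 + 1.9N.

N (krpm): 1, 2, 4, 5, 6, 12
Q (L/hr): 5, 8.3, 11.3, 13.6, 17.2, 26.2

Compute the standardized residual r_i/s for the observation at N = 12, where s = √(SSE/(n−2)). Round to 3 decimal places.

-0.646

N=1: ŷ = 4.1 + 1.9·1 = 6; r = 5 − 6 = -1
N=2: ŷ = 4.1 + 1.9·2 = 7.9; r = 8.3 − 7.9 = 0.4
N=4: ŷ = 4.1 + 1.9·4 = 11.7; r = 11.3 − 11.7 = -0.4
N=5: ŷ = 4.1 + 1.9·5 = 13.6; r = 13.6 − 13.6 = 0
N=6: ŷ = 4.1 + 1.9·6 = 15.5; r = 17.2 − 15.5 = 1.7
N=12: ŷ = 4.1 + 1.9·12 = 26.9; r = 26.2 − 26.9 = -0.7
SSE = 1 + 0.16 + 0.16 + 0 + 2.89 + 0.49 = 4.7
s = √(4.7/4) = 1.08397
r/s = -0.7 / 1.08397 = -0.646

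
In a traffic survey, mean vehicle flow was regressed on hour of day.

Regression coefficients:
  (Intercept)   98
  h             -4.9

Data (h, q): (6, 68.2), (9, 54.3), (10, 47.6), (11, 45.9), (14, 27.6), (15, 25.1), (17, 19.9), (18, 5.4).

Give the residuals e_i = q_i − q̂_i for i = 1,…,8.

h=6: q̂ = 98 − 4.9·6 = 68.6; e = 68.2 − 68.6 = -0.4
h=9: q̂ = 98 − 4.9·9 = 53.9; e = 54.3 − 53.9 = 0.4
h=10: q̂ = 98 − 4.9·10 = 49; e = 47.6 − 49 = -1.4
h=11: q̂ = 98 − 4.9·11 = 44.1; e = 45.9 − 44.1 = 1.8
h=14: q̂ = 98 − 4.9·14 = 29.4; e = 27.6 − 29.4 = -1.8
h=15: q̂ = 98 − 4.9·15 = 24.5; e = 25.1 − 24.5 = 0.6
h=17: q̂ = 98 − 4.9·17 = 14.7; e = 19.9 − 14.7 = 5.2
h=18: q̂ = 98 − 4.9·18 = 9.8; e = 5.4 − 9.8 = -4.4

-0.4, 0.4, -1.4, 1.8, -1.8, 0.6, 5.2, -4.4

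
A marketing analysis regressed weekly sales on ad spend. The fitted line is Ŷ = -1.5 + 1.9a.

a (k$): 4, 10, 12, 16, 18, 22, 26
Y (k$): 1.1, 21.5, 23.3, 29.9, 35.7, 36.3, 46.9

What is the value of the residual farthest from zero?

a=4: Ŷ = -1.5 + 1.9·4 = 6.1; e = 1.1 − 6.1 = -5
a=10: Ŷ = -1.5 + 1.9·10 = 17.5; e = 21.5 − 17.5 = 4
a=12: Ŷ = -1.5 + 1.9·12 = 21.3; e = 23.3 − 21.3 = 2
a=16: Ŷ = -1.5 + 1.9·16 = 28.9; e = 29.9 − 28.9 = 1
a=18: Ŷ = -1.5 + 1.9·18 = 32.7; e = 35.7 − 32.7 = 3
a=22: Ŷ = -1.5 + 1.9·22 = 40.3; e = 36.3 − 40.3 = -4
a=26: Ŷ = -1.5 + 1.9·26 = 47.9; e = 46.9 − 47.9 = -1
Largest |e| is 5 at a = 4, residual -5.

e = -5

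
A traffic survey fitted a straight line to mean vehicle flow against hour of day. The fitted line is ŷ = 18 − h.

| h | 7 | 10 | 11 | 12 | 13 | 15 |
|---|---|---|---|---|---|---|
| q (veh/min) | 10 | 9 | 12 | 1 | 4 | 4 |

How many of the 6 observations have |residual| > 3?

2

h=7: ŷ = 18 − 7 = 11; r = 10 − 11 = -1
h=10: ŷ = 18 − 10 = 8; r = 9 − 8 = 1
h=11: ŷ = 18 − 11 = 7; r = 12 − 7 = 5
h=12: ŷ = 18 − 12 = 6; r = 1 − 6 = -5
h=13: ŷ = 18 − 13 = 5; r = 4 − 5 = -1
h=15: ŷ = 18 − 15 = 3; r = 4 − 3 = 1
|r| > 3: h=11 (|r|=5), h=12 (|r|=5) → 2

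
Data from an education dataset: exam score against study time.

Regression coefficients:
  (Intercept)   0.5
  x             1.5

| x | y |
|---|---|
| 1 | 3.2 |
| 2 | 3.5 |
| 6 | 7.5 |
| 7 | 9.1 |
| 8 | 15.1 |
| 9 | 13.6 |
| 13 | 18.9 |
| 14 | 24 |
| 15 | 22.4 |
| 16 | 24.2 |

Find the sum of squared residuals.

SSE = 23.88

x=1: ŷ = 0.5 + 1.5·1 = 2; e = 3.2 − 2 = 1.2
x=2: ŷ = 0.5 + 1.5·2 = 3.5; e = 3.5 − 3.5 = 0
x=6: ŷ = 0.5 + 1.5·6 = 9.5; e = 7.5 − 9.5 = -2
x=7: ŷ = 0.5 + 1.5·7 = 11; e = 9.1 − 11 = -1.9
x=8: ŷ = 0.5 + 1.5·8 = 12.5; e = 15.1 − 12.5 = 2.6
x=9: ŷ = 0.5 + 1.5·9 = 14; e = 13.6 − 14 = -0.4
x=13: ŷ = 0.5 + 1.5·13 = 20; e = 18.9 − 20 = -1.1
x=14: ŷ = 0.5 + 1.5·14 = 21.5; e = 24 − 21.5 = 2.5
x=15: ŷ = 0.5 + 1.5·15 = 23; e = 22.4 − 23 = -0.6
x=16: ŷ = 0.5 + 1.5·16 = 24.5; e = 24.2 − 24.5 = -0.3
SSE = 1.44 + 0 + 4 + 3.61 + 6.76 + 0.16 + 1.21 + 6.25 + 0.36 + 0.09 = 23.88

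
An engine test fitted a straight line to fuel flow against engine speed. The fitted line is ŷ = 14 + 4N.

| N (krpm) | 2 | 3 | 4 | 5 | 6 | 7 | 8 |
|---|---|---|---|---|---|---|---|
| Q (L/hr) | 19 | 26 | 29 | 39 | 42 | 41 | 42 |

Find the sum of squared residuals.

N=2: ŷ = 14 + 4·2 = 22; e = 19 − 22 = -3
N=3: ŷ = 14 + 4·3 = 26; e = 26 − 26 = 0
N=4: ŷ = 14 + 4·4 = 30; e = 29 − 30 = -1
N=5: ŷ = 14 + 4·5 = 34; e = 39 − 34 = 5
N=6: ŷ = 14 + 4·6 = 38; e = 42 − 38 = 4
N=7: ŷ = 14 + 4·7 = 42; e = 41 − 42 = -1
N=8: ŷ = 14 + 4·8 = 46; e = 42 − 46 = -4
SSE = 9 + 0 + 1 + 25 + 16 + 1 + 16 = 68

SSE = 68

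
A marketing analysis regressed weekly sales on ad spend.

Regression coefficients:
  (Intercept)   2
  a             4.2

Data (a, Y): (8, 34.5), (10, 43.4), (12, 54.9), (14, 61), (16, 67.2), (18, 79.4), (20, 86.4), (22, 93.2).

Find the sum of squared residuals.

SSE = 16.7

a=8: Ŷ = 2 + 4.2·8 = 35.6; e = 34.5 − 35.6 = -1.1
a=10: Ŷ = 2 + 4.2·10 = 44; e = 43.4 − 44 = -0.6
a=12: Ŷ = 2 + 4.2·12 = 52.4; e = 54.9 − 52.4 = 2.5
a=14: Ŷ = 2 + 4.2·14 = 60.8; e = 61 − 60.8 = 0.2
a=16: Ŷ = 2 + 4.2·16 = 69.2; e = 67.2 − 69.2 = -2
a=18: Ŷ = 2 + 4.2·18 = 77.6; e = 79.4 − 77.6 = 1.8
a=20: Ŷ = 2 + 4.2·20 = 86; e = 86.4 − 86 = 0.4
a=22: Ŷ = 2 + 4.2·22 = 94.4; e = 93.2 − 94.4 = -1.2
SSE = 1.21 + 0.36 + 6.25 + 0.04 + 4 + 3.24 + 0.16 + 1.44 = 16.7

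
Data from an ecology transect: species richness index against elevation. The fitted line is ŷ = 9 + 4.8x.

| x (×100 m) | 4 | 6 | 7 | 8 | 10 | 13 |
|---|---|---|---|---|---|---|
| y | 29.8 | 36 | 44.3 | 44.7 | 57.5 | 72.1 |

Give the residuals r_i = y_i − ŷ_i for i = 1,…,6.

1.6, -1.8, 1.7, -2.7, 0.5, 0.7

x=4: ŷ = 9 + 4.8·4 = 28.2; r = 29.8 − 28.2 = 1.6
x=6: ŷ = 9 + 4.8·6 = 37.8; r = 36 − 37.8 = -1.8
x=7: ŷ = 9 + 4.8·7 = 42.6; r = 44.3 − 42.6 = 1.7
x=8: ŷ = 9 + 4.8·8 = 47.4; r = 44.7 − 47.4 = -2.7
x=10: ŷ = 9 + 4.8·10 = 57; r = 57.5 − 57 = 0.5
x=13: ŷ = 9 + 4.8·13 = 71.4; r = 72.1 − 71.4 = 0.7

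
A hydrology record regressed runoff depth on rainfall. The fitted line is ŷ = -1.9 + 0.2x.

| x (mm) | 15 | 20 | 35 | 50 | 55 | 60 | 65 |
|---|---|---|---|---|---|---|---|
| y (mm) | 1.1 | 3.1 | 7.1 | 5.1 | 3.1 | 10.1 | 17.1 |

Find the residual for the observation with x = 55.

e = -6

ŷ = -1.9 + 0.2·55 = 9.1
e = 3.1 − 9.1 = -6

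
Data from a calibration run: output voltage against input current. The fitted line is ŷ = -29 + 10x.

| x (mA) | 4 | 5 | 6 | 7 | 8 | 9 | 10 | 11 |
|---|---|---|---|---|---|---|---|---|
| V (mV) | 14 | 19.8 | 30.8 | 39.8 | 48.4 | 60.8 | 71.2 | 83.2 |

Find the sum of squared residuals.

x=4: ŷ = -29 + 10·4 = 11; r = 14 − 11 = 3
x=5: ŷ = -29 + 10·5 = 21; r = 19.8 − 21 = -1.2
x=6: ŷ = -29 + 10·6 = 31; r = 30.8 − 31 = -0.2
x=7: ŷ = -29 + 10·7 = 41; r = 39.8 − 41 = -1.2
x=8: ŷ = -29 + 10·8 = 51; r = 48.4 − 51 = -2.6
x=9: ŷ = -29 + 10·9 = 61; r = 60.8 − 61 = -0.2
x=10: ŷ = -29 + 10·10 = 71; r = 71.2 − 71 = 0.2
x=11: ŷ = -29 + 10·11 = 81; r = 83.2 − 81 = 2.2
SSE = 9 + 1.44 + 0.04 + 1.44 + 6.76 + 0.04 + 0.04 + 4.84 = 23.6

SSE = 23.6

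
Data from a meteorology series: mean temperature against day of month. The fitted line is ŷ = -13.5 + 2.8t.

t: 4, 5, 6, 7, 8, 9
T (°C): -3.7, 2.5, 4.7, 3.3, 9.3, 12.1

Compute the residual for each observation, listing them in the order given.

t=4: ŷ = -13.5 + 2.8·4 = -2.3; r = -3.7 − (-2.3) = -1.4
t=5: ŷ = -13.5 + 2.8·5 = 0.5; r = 2.5 − 0.5 = 2
t=6: ŷ = -13.5 + 2.8·6 = 3.3; r = 4.7 − 3.3 = 1.4
t=7: ŷ = -13.5 + 2.8·7 = 6.1; r = 3.3 − 6.1 = -2.8
t=8: ŷ = -13.5 + 2.8·8 = 8.9; r = 9.3 − 8.9 = 0.4
t=9: ŷ = -13.5 + 2.8·9 = 11.7; r = 12.1 − 11.7 = 0.4

-1.4, 2, 1.4, -2.8, 0.4, 0.4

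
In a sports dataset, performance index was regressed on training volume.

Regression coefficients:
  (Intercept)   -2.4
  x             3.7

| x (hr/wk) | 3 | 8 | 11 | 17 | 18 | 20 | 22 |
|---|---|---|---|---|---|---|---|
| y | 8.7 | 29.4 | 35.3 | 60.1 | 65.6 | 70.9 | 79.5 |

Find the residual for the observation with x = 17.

e = -0.4

ŷ = -2.4 + 3.7·17 = 60.5
e = 60.1 − 60.5 = -0.4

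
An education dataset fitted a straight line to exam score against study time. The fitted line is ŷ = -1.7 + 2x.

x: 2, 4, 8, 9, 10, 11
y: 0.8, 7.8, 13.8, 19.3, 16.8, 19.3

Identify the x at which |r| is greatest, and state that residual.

x=2: ŷ = -1.7 + 2·2 = 2.3; r = 0.8 − 2.3 = -1.5
x=4: ŷ = -1.7 + 2·4 = 6.3; r = 7.8 − 6.3 = 1.5
x=8: ŷ = -1.7 + 2·8 = 14.3; r = 13.8 − 14.3 = -0.5
x=9: ŷ = -1.7 + 2·9 = 16.3; r = 19.3 − 16.3 = 3
x=10: ŷ = -1.7 + 2·10 = 18.3; r = 16.8 − 18.3 = -1.5
x=11: ŷ = -1.7 + 2·11 = 20.3; r = 19.3 − 20.3 = -1
Largest |r| is 3 at x = 9, residual 3.

x = 9, r = 3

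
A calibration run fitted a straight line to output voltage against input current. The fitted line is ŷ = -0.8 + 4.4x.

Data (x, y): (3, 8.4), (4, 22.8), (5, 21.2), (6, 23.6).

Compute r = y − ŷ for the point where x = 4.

ŷ = -0.8 + 4.4·4 = 16.8
r = 22.8 − 16.8 = 6

r = 6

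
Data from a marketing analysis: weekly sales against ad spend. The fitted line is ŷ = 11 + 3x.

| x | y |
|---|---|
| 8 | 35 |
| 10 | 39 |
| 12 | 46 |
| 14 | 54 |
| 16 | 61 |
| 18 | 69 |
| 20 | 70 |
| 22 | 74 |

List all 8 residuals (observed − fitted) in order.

0, -2, -1, 1, 2, 4, -1, -3

x=8: ŷ = 11 + 3·8 = 35; r = 35 − 35 = 0
x=10: ŷ = 11 + 3·10 = 41; r = 39 − 41 = -2
x=12: ŷ = 11 + 3·12 = 47; r = 46 − 47 = -1
x=14: ŷ = 11 + 3·14 = 53; r = 54 − 53 = 1
x=16: ŷ = 11 + 3·16 = 59; r = 61 − 59 = 2
x=18: ŷ = 11 + 3·18 = 65; r = 69 − 65 = 4
x=20: ŷ = 11 + 3·20 = 71; r = 70 − 71 = -1
x=22: ŷ = 11 + 3·22 = 77; r = 74 − 77 = -3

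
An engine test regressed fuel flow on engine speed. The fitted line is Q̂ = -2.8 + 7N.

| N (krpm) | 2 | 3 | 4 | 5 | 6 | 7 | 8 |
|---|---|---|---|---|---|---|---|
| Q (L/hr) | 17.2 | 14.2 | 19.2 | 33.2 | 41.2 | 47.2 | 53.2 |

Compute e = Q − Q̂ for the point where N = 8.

Q̂ = -2.8 + 7·8 = 53.2
e = 53.2 − 53.2 = 0

e = 0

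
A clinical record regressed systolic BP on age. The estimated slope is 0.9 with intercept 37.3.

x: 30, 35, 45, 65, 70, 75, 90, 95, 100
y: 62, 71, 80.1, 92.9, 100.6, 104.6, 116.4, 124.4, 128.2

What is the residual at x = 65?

ŷ = 37.3 + 0.9·65 = 95.8
e = 92.9 − 95.8 = -2.9

e = -2.9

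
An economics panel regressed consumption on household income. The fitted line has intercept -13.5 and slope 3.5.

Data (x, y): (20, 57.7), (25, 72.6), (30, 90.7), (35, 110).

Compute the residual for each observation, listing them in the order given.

1.2, -1.4, -0.8, 1

x=20: ŷ = -13.5 + 3.5·20 = 56.5; r = 57.7 − 56.5 = 1.2
x=25: ŷ = -13.5 + 3.5·25 = 74; r = 72.6 − 74 = -1.4
x=30: ŷ = -13.5 + 3.5·30 = 91.5; r = 90.7 − 91.5 = -0.8
x=35: ŷ = -13.5 + 3.5·35 = 109; r = 110 − 109 = 1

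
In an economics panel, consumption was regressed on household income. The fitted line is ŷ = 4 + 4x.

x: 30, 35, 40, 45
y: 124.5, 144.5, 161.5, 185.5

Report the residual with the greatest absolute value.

e = -2.5

x=30: ŷ = 4 + 4·30 = 124; e = 124.5 − 124 = 0.5
x=35: ŷ = 4 + 4·35 = 144; e = 144.5 − 144 = 0.5
x=40: ŷ = 4 + 4·40 = 164; e = 161.5 − 164 = -2.5
x=45: ŷ = 4 + 4·45 = 184; e = 185.5 − 184 = 1.5
Largest |e| is 2.5 at x = 40, residual -2.5.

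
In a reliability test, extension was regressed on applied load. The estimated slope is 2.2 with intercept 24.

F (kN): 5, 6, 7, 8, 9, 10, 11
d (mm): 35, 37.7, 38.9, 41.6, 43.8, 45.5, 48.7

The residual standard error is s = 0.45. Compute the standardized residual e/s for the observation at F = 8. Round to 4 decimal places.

d̂ = 24 + 2.2·8 = 41.6
e = 41.6 − 41.6 = 0
e/s = 0 / 0.45 = 0.0000

0.0000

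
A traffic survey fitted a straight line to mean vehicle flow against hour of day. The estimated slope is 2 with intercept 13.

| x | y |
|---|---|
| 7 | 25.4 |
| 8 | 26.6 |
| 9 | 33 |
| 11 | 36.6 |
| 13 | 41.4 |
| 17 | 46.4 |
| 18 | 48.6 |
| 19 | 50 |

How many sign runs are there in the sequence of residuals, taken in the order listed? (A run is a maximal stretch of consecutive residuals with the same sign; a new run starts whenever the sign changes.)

3 runs

x=7: ŷ = 13 + 2·7 = 27; r = 25.4 − 27 = -1.6
x=8: ŷ = 13 + 2·8 = 29; r = 26.6 − 29 = -2.4
x=9: ŷ = 13 + 2·9 = 31; r = 33 − 31 = 2
x=11: ŷ = 13 + 2·11 = 35; r = 36.6 − 35 = 1.6
x=13: ŷ = 13 + 2·13 = 39; r = 41.4 − 39 = 2.4
x=17: ŷ = 13 + 2·17 = 47; r = 46.4 − 47 = -0.6
x=18: ŷ = 13 + 2·18 = 49; r = 48.6 − 49 = -0.4
x=19: ŷ = 13 + 2·19 = 51; r = 50 − 51 = -1
Signs: − − + + + − − −
Runs: −×2, +×3, −×3 → 3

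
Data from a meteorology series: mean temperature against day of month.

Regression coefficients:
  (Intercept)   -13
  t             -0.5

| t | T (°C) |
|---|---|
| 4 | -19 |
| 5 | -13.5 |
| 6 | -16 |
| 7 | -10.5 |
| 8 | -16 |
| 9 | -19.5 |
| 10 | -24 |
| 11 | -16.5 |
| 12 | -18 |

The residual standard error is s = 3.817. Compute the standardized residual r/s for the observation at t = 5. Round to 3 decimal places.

0.524

ŷ = -13 − 0.5·5 = -15.5
r = -13.5 − (-15.5) = 2
r/s = 2 / 3.817 = 0.524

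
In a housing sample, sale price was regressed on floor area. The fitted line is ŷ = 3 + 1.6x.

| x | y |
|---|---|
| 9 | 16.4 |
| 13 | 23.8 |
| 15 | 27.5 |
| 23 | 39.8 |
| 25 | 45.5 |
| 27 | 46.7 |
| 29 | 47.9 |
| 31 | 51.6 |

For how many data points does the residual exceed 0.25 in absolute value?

x=9: ŷ = 3 + 1.6·9 = 17.4; r = 16.4 − 17.4 = -1
x=13: ŷ = 3 + 1.6·13 = 23.8; r = 23.8 − 23.8 = 0
x=15: ŷ = 3 + 1.6·15 = 27; r = 27.5 − 27 = 0.5
x=23: ŷ = 3 + 1.6·23 = 39.8; r = 39.8 − 39.8 = 0
x=25: ŷ = 3 + 1.6·25 = 43; r = 45.5 − 43 = 2.5
x=27: ŷ = 3 + 1.6·27 = 46.2; r = 46.7 − 46.2 = 0.5
x=29: ŷ = 3 + 1.6·29 = 49.4; r = 47.9 − 49.4 = -1.5
x=31: ŷ = 3 + 1.6·31 = 52.6; r = 51.6 − 52.6 = -1
|r| > 0.25: x=9 (|r|=1), x=15 (|r|=0.5), x=25 (|r|=2.5), x=27 (|r|=0.5), x=29 (|r|=1.5), x=31 (|r|=1) → 6

6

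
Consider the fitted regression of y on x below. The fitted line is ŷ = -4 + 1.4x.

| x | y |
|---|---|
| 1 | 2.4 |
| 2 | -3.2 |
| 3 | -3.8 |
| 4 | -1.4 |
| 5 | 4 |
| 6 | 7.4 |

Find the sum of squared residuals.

SSE = 64

x=1: ŷ = -4 + 1.4·1 = -2.6; r = 2.4 − (-2.6) = 5
x=2: ŷ = -4 + 1.4·2 = -1.2; r = -3.2 − (-1.2) = -2
x=3: ŷ = -4 + 1.4·3 = 0.2; r = -3.8 − 0.2 = -4
x=4: ŷ = -4 + 1.4·4 = 1.6; r = -1.4 − 1.6 = -3
x=5: ŷ = -4 + 1.4·5 = 3; r = 4 − 3 = 1
x=6: ŷ = -4 + 1.4·6 = 4.4; r = 7.4 − 4.4 = 3
SSE = 25 + 4 + 16 + 9 + 1 + 9 = 64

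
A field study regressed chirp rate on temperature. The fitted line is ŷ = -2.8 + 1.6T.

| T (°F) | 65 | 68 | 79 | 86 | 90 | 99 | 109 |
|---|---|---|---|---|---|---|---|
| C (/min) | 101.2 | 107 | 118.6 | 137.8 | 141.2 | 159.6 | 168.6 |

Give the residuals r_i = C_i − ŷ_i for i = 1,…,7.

0, 1, -5, 3, 0, 4, -3

T=65: ŷ = -2.8 + 1.6·65 = 101.2; r = 101.2 − 101.2 = 0
T=68: ŷ = -2.8 + 1.6·68 = 106; r = 107 − 106 = 1
T=79: ŷ = -2.8 + 1.6·79 = 123.6; r = 118.6 − 123.6 = -5
T=86: ŷ = -2.8 + 1.6·86 = 134.8; r = 137.8 − 134.8 = 3
T=90: ŷ = -2.8 + 1.6·90 = 141.2; r = 141.2 − 141.2 = 0
T=99: ŷ = -2.8 + 1.6·99 = 155.6; r = 159.6 − 155.6 = 4
T=109: ŷ = -2.8 + 1.6·109 = 171.6; r = 168.6 − 171.6 = -3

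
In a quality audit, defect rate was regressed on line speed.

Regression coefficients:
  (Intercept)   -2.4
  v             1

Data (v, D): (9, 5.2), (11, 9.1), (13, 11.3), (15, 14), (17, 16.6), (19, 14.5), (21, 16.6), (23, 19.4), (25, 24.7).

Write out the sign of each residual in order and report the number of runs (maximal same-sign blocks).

v=9: D̂ = -2.4 + 9 = 6.6; r = 5.2 − 6.6 = -1.4
v=11: D̂ = -2.4 + 11 = 8.6; r = 9.1 − 8.6 = 0.5
v=13: D̂ = -2.4 + 13 = 10.6; r = 11.3 − 10.6 = 0.7
v=15: D̂ = -2.4 + 15 = 12.6; r = 14 − 12.6 = 1.4
v=17: D̂ = -2.4 + 17 = 14.6; r = 16.6 − 14.6 = 2
v=19: D̂ = -2.4 + 19 = 16.6; r = 14.5 − 16.6 = -2.1
v=21: D̂ = -2.4 + 21 = 18.6; r = 16.6 − 18.6 = -2
v=23: D̂ = -2.4 + 23 = 20.6; r = 19.4 − 20.6 = -1.2
v=25: D̂ = -2.4 + 25 = 22.6; r = 24.7 − 22.6 = 2.1
Signs: − + + + + − − − +
Runs: −×1, +×4, −×3, +×1 → 4

4 runs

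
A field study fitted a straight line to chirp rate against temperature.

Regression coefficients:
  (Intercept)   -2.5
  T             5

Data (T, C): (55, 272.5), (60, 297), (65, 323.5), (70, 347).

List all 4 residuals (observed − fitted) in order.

0, -0.5, 1, -0.5

T=55: Ĉ = -2.5 + 5·55 = 272.5; e = 272.5 − 272.5 = 0
T=60: Ĉ = -2.5 + 5·60 = 297.5; e = 297 − 297.5 = -0.5
T=65: Ĉ = -2.5 + 5·65 = 322.5; e = 323.5 − 322.5 = 1
T=70: Ĉ = -2.5 + 5·70 = 347.5; e = 347 − 347.5 = -0.5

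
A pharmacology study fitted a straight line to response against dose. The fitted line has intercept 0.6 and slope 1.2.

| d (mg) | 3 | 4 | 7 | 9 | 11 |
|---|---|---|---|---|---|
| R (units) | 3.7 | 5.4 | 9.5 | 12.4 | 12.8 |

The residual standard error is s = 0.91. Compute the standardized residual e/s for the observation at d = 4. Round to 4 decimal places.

0.0000

ŷ = 0.6 + 1.2·4 = 5.4
e = 5.4 − 5.4 = 0
e/s = 0 / 0.91 = 0.0000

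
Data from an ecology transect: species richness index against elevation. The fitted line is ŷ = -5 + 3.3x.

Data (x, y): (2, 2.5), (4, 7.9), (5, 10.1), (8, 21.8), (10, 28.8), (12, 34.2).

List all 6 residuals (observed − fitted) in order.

0.9, -0.3, -1.4, 0.4, 0.8, -0.4

x=2: ŷ = -5 + 3.3·2 = 1.6; e = 2.5 − 1.6 = 0.9
x=4: ŷ = -5 + 3.3·4 = 8.2; e = 7.9 − 8.2 = -0.3
x=5: ŷ = -5 + 3.3·5 = 11.5; e = 10.1 − 11.5 = -1.4
x=8: ŷ = -5 + 3.3·8 = 21.4; e = 21.8 − 21.4 = 0.4
x=10: ŷ = -5 + 3.3·10 = 28; e = 28.8 − 28 = 0.8
x=12: ŷ = -5 + 3.3·12 = 34.6; e = 34.2 − 34.6 = -0.4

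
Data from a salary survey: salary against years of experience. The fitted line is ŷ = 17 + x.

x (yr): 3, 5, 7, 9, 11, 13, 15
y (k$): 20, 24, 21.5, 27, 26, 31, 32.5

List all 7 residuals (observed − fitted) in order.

x=3: ŷ = 17 + 3 = 20; e = 20 − 20 = 0
x=5: ŷ = 17 + 5 = 22; e = 24 − 22 = 2
x=7: ŷ = 17 + 7 = 24; e = 21.5 − 24 = -2.5
x=9: ŷ = 17 + 9 = 26; e = 27 − 26 = 1
x=11: ŷ = 17 + 11 = 28; e = 26 − 28 = -2
x=13: ŷ = 17 + 13 = 30; e = 31 − 30 = 1
x=15: ŷ = 17 + 15 = 32; e = 32.5 − 32 = 0.5

0, 2, -2.5, 1, -2, 1, 0.5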